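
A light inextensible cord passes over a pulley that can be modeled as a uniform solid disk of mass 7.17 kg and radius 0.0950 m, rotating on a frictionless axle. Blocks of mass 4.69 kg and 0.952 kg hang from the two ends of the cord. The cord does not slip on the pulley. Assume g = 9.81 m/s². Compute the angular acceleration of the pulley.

I = ½MR² = (1/2)(7.17)(0.0950)² = 0.03235 kg·m².
Heavier block: m₁g − T₁ = m₁a. Lighter block: T₂ − m₂g = m₂a.
Pulley: (T₁ − T₂)R = Iα = I(a/R), so T₁ − T₂ = (I/R²)a = (1/2)M_p a = 3.585·a.
Adding the three: (m₁ − m₂)g = (m₁ + m₂ + 3.585)a, so a = (4.69 − 0.952)(9.81)/(4.69 + 0.952 + 3.585) = 3.974 m/s².
α = a/R = 3.974/0.0950 = 41.83 rad/s².

α ≈ 41.8 rad/s²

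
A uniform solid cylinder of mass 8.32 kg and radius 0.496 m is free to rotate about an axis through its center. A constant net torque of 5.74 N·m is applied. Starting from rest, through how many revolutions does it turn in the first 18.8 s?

≈ 158 revolutions

I = ½MR² = (1/2)(8.32)(0.496)² = 1.023 kg·m².
α = τ/I = 5.74/1.023 = 5.609 rad/s².
θ = ½αt² = ½(5.609)(18.8)² = 991.2 rad.
Revolutions = θ/(2π) = 157.7.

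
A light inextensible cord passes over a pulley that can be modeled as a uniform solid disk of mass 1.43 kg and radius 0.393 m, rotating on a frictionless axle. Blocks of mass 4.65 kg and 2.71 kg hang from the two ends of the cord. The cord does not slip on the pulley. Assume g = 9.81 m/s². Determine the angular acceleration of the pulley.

α ≈ 6.00 rad/s²

I = ½MR² = (1/2)(1.43)(0.393)² = 0.1104 kg·m².
Heavier block: m₁g − T₁ = m₁a. Lighter block: T₂ − m₂g = m₂a.
Pulley: (T₁ − T₂)R = Iα = I(a/R), so T₁ − T₂ = (I/R²)a = (1/2)M_p a = 0.7150·a.
Adding the three: (m₁ − m₂)g = (m₁ + m₂ + 0.7150)a, so a = (4.65 − 2.71)(9.81)/(4.65 + 2.71 + 0.7150) = 2.357 m/s².
α = a/R = 2.357/0.393 = 5.997 rad/s².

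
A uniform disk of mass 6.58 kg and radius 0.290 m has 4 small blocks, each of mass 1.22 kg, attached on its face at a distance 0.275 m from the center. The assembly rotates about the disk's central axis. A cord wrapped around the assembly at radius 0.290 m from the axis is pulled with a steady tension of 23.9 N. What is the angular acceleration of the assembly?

α ≈ 10.7 rad/s²

I_disk = ½MR² = ½(6.58)(0.290)² = 0.2767 kg·m².
I_blocks = 4·m·r² = 4(1.22)(0.275)² = 0.3691 kg·m².
Total I = 0.6457 kg·m².
τ = F r = (23.9)(0.290) = 6.931 N·m.
α = τ/I = 6.931/0.6457 = 10.73 rad/s².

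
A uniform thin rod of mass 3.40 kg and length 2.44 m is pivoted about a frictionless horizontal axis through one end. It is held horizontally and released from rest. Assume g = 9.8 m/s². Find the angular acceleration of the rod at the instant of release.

α ≈ 6.02 rad/s²

About the pivot, I = (1/3)ML² = (1/3)(3.40)(2.44)² = 6.747 kg·m².
The weight acts at the center, a distance L/2 = 1.220 m from the pivot; τ = Mg(L/2) = 40.65 N·m.
α = τ/I = 40.65/6.747 = 6.025 rad/s².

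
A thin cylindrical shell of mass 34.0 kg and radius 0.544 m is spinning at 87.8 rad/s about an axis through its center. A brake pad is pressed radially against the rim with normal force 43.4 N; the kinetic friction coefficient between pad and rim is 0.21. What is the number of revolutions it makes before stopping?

≈ 1240 revolutions

I = MR² = (34.0)(0.544)² = 10.06 kg·m².
Friction force f = μN = (0.21)(43.4) = 9.114 N at the rim; torque magnitude τ = fR = 4.958 N·m, opposing ω.
|α| = τ/I = 4.958/10.06 = 0.4928 rad/s² (deceleration).
ω² = ω₀² − 2|α|θ with ω = 0 ⇒ θ = ω₀²/(2|α|) = 7822 rad = 1245 rev.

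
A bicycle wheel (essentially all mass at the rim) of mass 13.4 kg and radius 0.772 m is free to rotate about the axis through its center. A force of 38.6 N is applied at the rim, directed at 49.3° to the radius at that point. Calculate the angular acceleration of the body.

α ≈ 2.83 rad/s²

I = MR² = (13.4)(0.772)² = 7.986 kg·m².
Only the tangential component produces torque: τ = F R sinθ = (38.6)(0.772) sin 49.3° = 22.59 N·m.
From τ = Iα: α = 22.59/7.986 = 2.829 rad/s².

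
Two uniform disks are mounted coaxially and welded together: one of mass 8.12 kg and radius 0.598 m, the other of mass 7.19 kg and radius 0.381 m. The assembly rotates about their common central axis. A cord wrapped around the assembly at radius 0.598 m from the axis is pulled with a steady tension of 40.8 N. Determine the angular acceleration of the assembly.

I = ½M₁R₁² + ½M₂R₂² = ½(8.12)(0.598)² + ½(7.19)(0.381)² = 1.974 kg·m².
τ = F r = (40.8)(0.598) = 24.40 N·m.
α = τ/I = 24.40/1.974 = 12.36 rad/s².

α ≈ 12.4 rad/s²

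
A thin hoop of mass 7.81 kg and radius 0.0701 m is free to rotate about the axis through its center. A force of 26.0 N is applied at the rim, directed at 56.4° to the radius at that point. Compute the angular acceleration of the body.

α ≈ 39.6 rad/s²

I = MR² = (7.81)(0.0701)² = 0.03838 kg·m².
Only the tangential component produces torque: τ = F R sinθ = (26.0)(0.0701) sin 56.4° = 1.518 N·m.
Newton's second law for rotation, τ = Iα, gives α = τ/I = 1.518/0.03838 = 39.56 rad/s².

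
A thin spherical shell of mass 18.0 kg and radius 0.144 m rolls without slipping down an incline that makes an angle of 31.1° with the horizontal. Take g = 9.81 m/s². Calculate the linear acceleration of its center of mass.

Translation along the incline: Mg sinθ − f = Ma.
Rotation about the center: fR = Iα with I = (2/3)MR². No-slip gives a = αR, so f = (I/R²)a = (2/3)M a.
Substituting: Mg sinθ = (1 + 0.6667)Ma, so a = g sinθ/(1 + 0.6667) = (9.81) sin 31.1° / 1.667 = 3.040 m/s².

a ≈ 3.04 m/s²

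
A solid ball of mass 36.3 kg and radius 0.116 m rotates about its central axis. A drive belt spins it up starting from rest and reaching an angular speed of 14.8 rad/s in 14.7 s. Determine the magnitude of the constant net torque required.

τ ≈ 0.197 N·m

I = (2/5)MR² = (2/5)(36.3)(0.116)² = 0.1954 kg·m².
α = Δω/Δt = (14.8 − 0)/14.7 = 1.007 rad/s².
τ = Iα = (0.1954)(1.007) = 0.1967 N·m.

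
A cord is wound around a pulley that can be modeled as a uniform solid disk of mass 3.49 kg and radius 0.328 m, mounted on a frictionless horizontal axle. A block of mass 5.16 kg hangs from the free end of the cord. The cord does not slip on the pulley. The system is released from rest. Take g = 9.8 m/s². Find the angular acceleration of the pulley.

I = ½MR² = (1/2)(3.49)(0.328)² = 0.1877 kg·m².
Block: mg − T = ma. Pulley: TR = Iα. No-slip: a = αR, so T = (I/R²)a = 1.745·a.
Then mg = (m + 1.745)a, so a = (5.16)(9.8)/(5.16 + 1.745) = 7.323 m/s².
α = a/R = 7.323/0.328 = 22.33 rad/s².

α ≈ 22.3 rad/s²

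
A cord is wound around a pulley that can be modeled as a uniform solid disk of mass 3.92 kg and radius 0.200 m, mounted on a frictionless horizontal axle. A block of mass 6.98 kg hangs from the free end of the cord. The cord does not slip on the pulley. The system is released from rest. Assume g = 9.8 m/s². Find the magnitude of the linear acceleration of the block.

I = ½MR² = (1/2)(3.92)(0.200)² = 0.07840 kg·m².
Block: mg − T = ma. Pulley: TR = Iα. No-slip: a = αR, so T = (I/R²)a = 1.960·a.
Then mg = (m + 1.960)a, so a = (6.98)(9.8)/(6.98 + 1.960) = 7.651 m/s².

a ≈ 7.65 m/s²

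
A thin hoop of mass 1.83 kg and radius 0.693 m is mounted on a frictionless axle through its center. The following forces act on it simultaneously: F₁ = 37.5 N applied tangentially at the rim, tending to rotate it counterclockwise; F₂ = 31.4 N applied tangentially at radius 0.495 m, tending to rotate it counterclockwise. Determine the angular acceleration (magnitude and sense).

I = MR² = (1.83)(0.693)² = 0.8789 kg·m².
Taking counterclockwise as positive: τ₁ = +(37.5)(0.693) = +25.99 N·m; τ₂ = +(31.4)(0.495) = +15.54 N·m.
Net torque τ = 41.53 N·m.
α = τ/I = 41.53/0.8789 = 47.26 rad/s².

α ≈ 47.3 rad/s², counterclockwise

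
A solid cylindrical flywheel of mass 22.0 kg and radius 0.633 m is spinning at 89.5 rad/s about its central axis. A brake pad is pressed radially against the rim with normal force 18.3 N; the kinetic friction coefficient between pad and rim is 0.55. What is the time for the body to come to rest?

I = ½MR² = (1/2)(22.0)(0.633)² = 4.408 kg·m².
Friction force f = μN = (0.55)(18.3) = 10.07 N at the rim; torque magnitude τ = fR = 6.371 N·m, opposing ω.
|α| = τ/I = 6.371/4.408 = 1.445 rad/s² (deceleration).
0 = ω₀ − |α|t ⇒ t = ω₀/|α| = 89.5/1.445 = 61.92 s.

t ≈ 61.9 s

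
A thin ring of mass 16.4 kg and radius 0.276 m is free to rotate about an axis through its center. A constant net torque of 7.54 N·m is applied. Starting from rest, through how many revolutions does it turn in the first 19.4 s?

≈ 181 revolutions

I = MR² = (16.4)(0.276)² = 1.249 kg·m².
α = τ/I = 7.54/1.249 = 6.035 rad/s².
θ = ½αt² = ½(6.035)(19.4)² = 1136 rad.
Revolutions = θ/(2π) = 180.8.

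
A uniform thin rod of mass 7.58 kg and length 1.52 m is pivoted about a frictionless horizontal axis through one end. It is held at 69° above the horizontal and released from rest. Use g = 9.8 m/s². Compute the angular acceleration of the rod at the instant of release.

About the pivot, I = (1/3)ML² = (1/3)(7.58)(1.52)² = 5.838 kg·m².
The weight acts at the center, a distance L/2 = 0.7600 m from the pivot; τ = Mg(L/2) cos 69° = 20.23 N·m.
α = τ/I = 20.23/5.838 = 3.466 rad/s².

α ≈ 3.47 rad/s²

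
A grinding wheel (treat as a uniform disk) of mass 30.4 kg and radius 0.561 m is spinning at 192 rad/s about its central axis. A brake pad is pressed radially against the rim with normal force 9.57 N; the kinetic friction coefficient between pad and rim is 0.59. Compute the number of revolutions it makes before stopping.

I = ½MR² = (1/2)(30.4)(0.561)² = 4.784 kg·m².
Friction force f = μN = (0.59)(9.57) = 5.646 N at the rim; torque magnitude τ = fR = 3.168 N·m, opposing ω.
|α| = τ/I = 3.168/4.784 = 0.6622 rad/s² (deceleration).
ω² = ω₀² − 2|α|θ with ω = 0 ⇒ θ = ω₀²/(2|α|) = 27840 rad = 4430 rev.

≈ 4430 revolutions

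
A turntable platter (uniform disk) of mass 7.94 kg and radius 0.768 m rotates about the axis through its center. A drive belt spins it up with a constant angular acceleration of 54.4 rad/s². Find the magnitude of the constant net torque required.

τ ≈ 127 N·m

I = ½MR² = (1/2)(7.94)(0.768)² = 2.342 kg·m².
τ = Iα = (2.342)(54.40) = 127.4 N·m.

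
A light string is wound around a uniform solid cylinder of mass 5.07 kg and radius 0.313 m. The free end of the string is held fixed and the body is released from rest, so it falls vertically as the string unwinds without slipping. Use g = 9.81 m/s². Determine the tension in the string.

T ≈ 16.6 N

Translation: Mg − T = Ma. Rotation about the center: TR = Iα with I = ½MR².
With a = αR: T = (I/R²)a = (1/2)M a, so Mg = (1 + 0.5000)Ma.
a = g/(1 + 0.5000) = 9.81/1.500 = 6.540 m/s².
T = 0.5000·M·a = (0.5000)(5.07)(6.540) = 16.58 N.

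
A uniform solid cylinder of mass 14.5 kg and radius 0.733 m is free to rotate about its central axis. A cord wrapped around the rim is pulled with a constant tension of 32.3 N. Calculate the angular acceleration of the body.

I = ½MR² = (1/2)(14.5)(0.733)² = 3.895 kg·m².
τ = F R = (32.3)(0.733) = 23.68 N·m.
Newton's second law for rotation, τ = Iα, gives α = τ/I = 23.68/3.895 = 6.078 rad/s².

α ≈ 6.08 rad/s²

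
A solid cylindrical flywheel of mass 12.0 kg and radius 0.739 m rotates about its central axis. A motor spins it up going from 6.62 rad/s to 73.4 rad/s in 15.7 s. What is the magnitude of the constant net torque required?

τ ≈ 13.9 N·m

I = ½MR² = (1/2)(12.0)(0.739)² = 3.277 kg·m².
α = Δω/Δt = (73.4 − 6.62)/15.7 = 4.254 rad/s².
τ = Iα = (3.277)(4.254) = 13.94 N·m.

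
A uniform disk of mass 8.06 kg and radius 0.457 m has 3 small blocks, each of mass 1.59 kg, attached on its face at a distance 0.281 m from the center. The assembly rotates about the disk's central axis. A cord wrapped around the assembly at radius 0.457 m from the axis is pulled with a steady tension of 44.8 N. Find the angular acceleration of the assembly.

I_disk = ½MR² = ½(8.06)(0.457)² = 0.8417 kg·m².
I_blocks = 3·m·r² = 3(1.59)(0.281)² = 0.3766 kg·m².
Total I = 1.218 kg·m².
τ = F r = (44.8)(0.457) = 20.47 N·m.
α = τ/I = 20.47/1.218 = 16.80 rad/s².

α ≈ 16.8 rad/s²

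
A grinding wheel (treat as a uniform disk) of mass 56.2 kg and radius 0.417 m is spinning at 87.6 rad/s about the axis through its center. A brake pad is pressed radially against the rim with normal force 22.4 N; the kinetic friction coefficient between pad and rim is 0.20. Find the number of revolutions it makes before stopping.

I = ½MR² = (1/2)(56.2)(0.417)² = 4.886 kg·m².
Friction force f = μN = (0.20)(22.4) = 4.480 N at the rim; torque magnitude τ = fR = 1.868 N·m, opposing ω.
|α| = τ/I = 1.868/4.886 = 0.3823 rad/s² (deceleration).
ω² = ω₀² − 2|α|θ with ω = 0 ⇒ θ = ω₀²/(2|α|) = 10040 rad = 1597 rev.

≈ 1600 revolutions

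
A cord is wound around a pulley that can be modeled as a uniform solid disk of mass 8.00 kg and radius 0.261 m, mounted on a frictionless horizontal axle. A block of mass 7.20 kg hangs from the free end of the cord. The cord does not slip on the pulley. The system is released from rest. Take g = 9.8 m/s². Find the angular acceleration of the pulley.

α ≈ 24.1 rad/s²

I = ½MR² = (1/2)(8.00)(0.261)² = 0.2725 kg·m².
Block: mg − T = ma. Pulley: TR = Iα. No-slip: a = αR, so T = (I/R²)a = 4.000·a.
Then mg = (m + 4.000)a, so a = (7.20)(9.8)/(7.20 + 4.000) = 6.300 m/s².
α = a/R = 6.300/0.261 = 24.14 rad/s².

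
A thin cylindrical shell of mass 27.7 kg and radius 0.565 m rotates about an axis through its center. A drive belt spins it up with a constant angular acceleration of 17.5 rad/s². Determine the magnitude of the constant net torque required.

I = MR² = (27.7)(0.565)² = 8.843 kg·m².
τ = Iα = (8.843)(17.50) = 154.7 N·m.

τ ≈ 155 N·m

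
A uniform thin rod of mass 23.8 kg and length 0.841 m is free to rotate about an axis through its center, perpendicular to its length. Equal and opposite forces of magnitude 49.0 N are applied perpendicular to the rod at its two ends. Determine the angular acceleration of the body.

α ≈ 29.4 rad/s²

I = (1/12)ML² = (1/12)(23.8)(0.841)² = 1.403 kg·m².
The couple gives τ = F·(L/2) + F·(L/2) = F L = (49.0)(0.841) = 41.21 N·m.
Newton's second law for rotation, τ = Iα, gives α = τ/I = 41.21/1.403 = 29.38 rad/s².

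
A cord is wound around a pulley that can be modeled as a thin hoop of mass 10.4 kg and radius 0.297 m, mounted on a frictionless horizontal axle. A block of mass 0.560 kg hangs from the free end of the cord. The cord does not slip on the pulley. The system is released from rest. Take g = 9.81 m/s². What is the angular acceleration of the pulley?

α ≈ 1.69 rad/s²

I = MR² = (10.4)(0.297)² = 0.9174 kg·m².
Block: mg − T = ma. Pulley: TR = Iα. No-slip: a = αR, so T = (I/R²)a = 10.40·a.
Then mg = (m + 10.40)a, so a = (0.560)(9.81)/(0.560 + 10.40) = 0.5012 m/s².
α = a/R = 0.5012/0.297 = 1.688 rad/s².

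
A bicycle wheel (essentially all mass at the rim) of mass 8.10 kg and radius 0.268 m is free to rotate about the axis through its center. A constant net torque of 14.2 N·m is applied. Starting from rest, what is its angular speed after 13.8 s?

I = MR² = (8.10)(0.268)² = 0.5818 kg·m².
α = τ/I = 14.2/0.5818 = 24.41 rad/s².
ω = ω₀ + αt = 0 + (24.41)(13.8) = 336.8 rad/s.

ω ≈ 337 rad/s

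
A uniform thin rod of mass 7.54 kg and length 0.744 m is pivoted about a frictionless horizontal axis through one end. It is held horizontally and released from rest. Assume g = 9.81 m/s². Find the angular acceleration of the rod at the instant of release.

About the pivot, I = (1/3)ML² = (1/3)(7.54)(0.744)² = 1.391 kg·m².
The weight acts at the center, a distance L/2 = 0.3720 m from the pivot; τ = Mg(L/2) = 27.52 N·m.
α = τ/I = 27.52/1.391 = 19.78 rad/s².
(Equivalently α = (3g/(2L)) = 19.78 rad/s².)

α ≈ 19.8 rad/s²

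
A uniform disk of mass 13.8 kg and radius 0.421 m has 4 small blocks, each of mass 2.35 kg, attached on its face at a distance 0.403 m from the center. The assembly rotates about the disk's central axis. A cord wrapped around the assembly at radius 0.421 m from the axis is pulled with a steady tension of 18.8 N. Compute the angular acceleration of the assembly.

α ≈ 2.88 rad/s²

I_disk = ½MR² = ½(13.8)(0.421)² = 1.223 kg·m².
I_blocks = 4·m·r² = 4(2.35)(0.403)² = 1.527 kg·m².
Total I = 2.750 kg·m².
τ = F r = (18.8)(0.421) = 7.915 N·m.
α = τ/I = 7.915/2.750 = 2.879 rad/s².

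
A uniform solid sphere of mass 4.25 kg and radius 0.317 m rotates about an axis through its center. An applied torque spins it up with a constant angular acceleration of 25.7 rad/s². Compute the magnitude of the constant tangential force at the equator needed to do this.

F ≈ 13.8 N

I = (2/5)MR² = (2/5)(4.25)(0.317)² = 0.1708 kg·m².
The required torque is τ = Iα = (0.1708)(25.70) = 4.390 N·m.
A tangential force at the equator gives τ = FR, so F = τ/R = 4.390/0.317 = 13.85 N.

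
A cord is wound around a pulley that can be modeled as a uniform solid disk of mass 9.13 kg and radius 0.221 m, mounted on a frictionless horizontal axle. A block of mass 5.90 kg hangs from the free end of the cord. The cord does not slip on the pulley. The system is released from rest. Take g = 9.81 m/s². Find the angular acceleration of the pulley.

α ≈ 25.0 rad/s²

I = ½MR² = (1/2)(9.13)(0.221)² = 0.2230 kg·m².
Block: mg − T = ma. Pulley: TR = Iα. No-slip: a = αR, so T = (I/R²)a = 4.565·a.
Then mg = (m + 4.565)a, so a = (5.90)(9.81)/(5.90 + 4.565) = 5.531 m/s².
α = a/R = 5.531/0.221 = 25.03 rad/s².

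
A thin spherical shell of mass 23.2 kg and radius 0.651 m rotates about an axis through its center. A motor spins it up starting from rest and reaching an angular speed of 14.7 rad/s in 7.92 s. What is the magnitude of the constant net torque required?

I = (2/3)MR² = (2/3)(23.2)(0.651)² = 6.555 kg·m².
α = Δω/Δt = (14.7 − 0)/7.92 = 1.856 rad/s².
τ = Iα = (6.555)(1.856) = 12.17 N·m.

τ ≈ 12.2 N·m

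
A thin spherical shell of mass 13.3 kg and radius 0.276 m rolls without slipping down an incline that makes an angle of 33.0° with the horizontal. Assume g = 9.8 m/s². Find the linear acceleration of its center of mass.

a ≈ 3.20 m/s²

Translation along the incline: Mg sinθ − f = Ma.
Rotation about the center: fR = Iα with I = (2/3)MR². No-slip gives a = αR, so f = (I/R²)a = (2/3)M a.
Substituting: Mg sinθ = (1 + 0.6667)Ma, so a = g sinθ/(1 + 0.6667) = (9.8) sin 33.0° / 1.667 = 3.202 m/s².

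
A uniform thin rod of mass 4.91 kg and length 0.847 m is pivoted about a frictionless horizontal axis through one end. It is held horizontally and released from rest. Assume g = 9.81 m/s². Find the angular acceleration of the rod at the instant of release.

About the pivot, I = (1/3)ML² = (1/3)(4.91)(0.847)² = 1.174 kg·m².
The weight acts at the center, a distance L/2 = 0.4235 m from the pivot; τ = Mg(L/2) = 20.40 N·m.
α = τ/I = 20.40/1.174 = 17.37 rad/s².

α ≈ 17.4 rad/s²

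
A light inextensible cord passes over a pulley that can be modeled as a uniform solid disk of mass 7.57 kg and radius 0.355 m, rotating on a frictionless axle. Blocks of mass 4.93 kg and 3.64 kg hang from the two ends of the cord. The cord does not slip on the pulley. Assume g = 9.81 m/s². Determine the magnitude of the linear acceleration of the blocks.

I = ½MR² = (1/2)(7.57)(0.355)² = 0.4770 kg·m².
Heavier block: m₁g − T₁ = m₁a. Lighter block: T₂ − m₂g = m₂a.
Pulley: (T₁ − T₂)R = Iα = I(a/R), so T₁ − T₂ = (I/R²)a = (1/2)M_p a = 3.785·a.
Adding the three: (m₁ − m₂)g = (m₁ + m₂ + 3.785)a, so a = (4.93 − 3.64)(9.81)/(4.93 + 3.64 + 3.785) = 1.024 m/s².

a ≈ 1.02 m/s²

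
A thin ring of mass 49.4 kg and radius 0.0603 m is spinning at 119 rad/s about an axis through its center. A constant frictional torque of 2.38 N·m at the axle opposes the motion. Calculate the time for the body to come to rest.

t ≈ 8.98 s

I = MR² = (49.4)(0.0603)² = 0.1796 kg·m².
The net torque has magnitude 2.38 N·m, opposing ω.
|α| = τ/I = 2.380/0.1796 = 13.25 rad/s² (deceleration).
0 = ω₀ − |α|t ⇒ t = ω₀/|α| = 119/13.25 = 8.981 s.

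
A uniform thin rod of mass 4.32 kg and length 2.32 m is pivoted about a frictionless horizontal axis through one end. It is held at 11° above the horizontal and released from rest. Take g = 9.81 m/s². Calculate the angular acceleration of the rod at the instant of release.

α ≈ 6.23 rad/s²

About the pivot, I = (1/3)ML² = (1/3)(4.32)(2.32)² = 7.751 kg·m².
The weight acts at the center, a distance L/2 = 1.160 m from the pivot; τ = Mg(L/2) cos 11° = 48.26 N·m.
α = τ/I = 48.26/7.751 = 6.226 rad/s².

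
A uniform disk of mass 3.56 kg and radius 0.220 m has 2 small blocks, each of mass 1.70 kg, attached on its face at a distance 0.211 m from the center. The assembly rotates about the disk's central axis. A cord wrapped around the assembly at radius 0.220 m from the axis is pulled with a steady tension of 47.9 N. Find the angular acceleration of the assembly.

I_disk = ½MR² = ½(3.56)(0.220)² = 0.08615 kg·m².
I_blocks = 2·m·r² = 2(1.70)(0.211)² = 0.1514 kg·m².
Total I = 0.2375 kg·m².
τ = F r = (47.9)(0.220) = 10.54 N·m.
α = τ/I = 10.54/0.2375 = 44.37 rad/s².

α ≈ 44.4 rad/s²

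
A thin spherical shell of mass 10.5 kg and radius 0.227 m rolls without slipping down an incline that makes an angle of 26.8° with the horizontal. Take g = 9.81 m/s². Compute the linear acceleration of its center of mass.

Translation along the incline: Mg sinθ − f = Ma.
Rotation about the center: fR = Iα with I = (2/3)MR². No-slip gives a = αR, so f = (I/R²)a = (2/3)M a.
Substituting: Mg sinθ = (1 + 0.6667)Ma, so a = g sinθ/(1 + 0.6667) = (9.81) sin 26.8° / 1.667 = 2.654 m/s².

a ≈ 2.65 m/s²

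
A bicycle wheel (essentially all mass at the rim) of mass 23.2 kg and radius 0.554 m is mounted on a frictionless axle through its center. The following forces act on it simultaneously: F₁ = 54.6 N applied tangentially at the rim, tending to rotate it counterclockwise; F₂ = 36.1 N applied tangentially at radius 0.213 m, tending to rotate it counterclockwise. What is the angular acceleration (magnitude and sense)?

I = MR² = (23.2)(0.554)² = 7.120 kg·m².
Taking counterclockwise as positive: τ₁ = +(54.6)(0.554) = +30.25 N·m; τ₂ = +(36.1)(0.213) = +7.689 N·m.
Net torque τ = 37.94 N·m.
α = τ/I = 37.94/7.120 = 5.328 rad/s².

α ≈ 5.33 rad/s², counterclockwise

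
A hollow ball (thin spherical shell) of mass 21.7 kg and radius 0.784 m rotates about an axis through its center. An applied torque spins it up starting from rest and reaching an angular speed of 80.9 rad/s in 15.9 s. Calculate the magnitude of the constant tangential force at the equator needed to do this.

F ≈ 57.7 N

I = (2/3)MR² = (2/3)(21.7)(0.784)² = 8.892 kg·m².
α = Δω/Δt = (80.9 − 0)/15.9 = 5.088 rad/s².
The required torque is τ = Iα = (8.892)(5.088) = 45.24 N·m.
A tangential force at the equator gives τ = FR, so F = τ/R = 45.24/0.784 = 57.71 N.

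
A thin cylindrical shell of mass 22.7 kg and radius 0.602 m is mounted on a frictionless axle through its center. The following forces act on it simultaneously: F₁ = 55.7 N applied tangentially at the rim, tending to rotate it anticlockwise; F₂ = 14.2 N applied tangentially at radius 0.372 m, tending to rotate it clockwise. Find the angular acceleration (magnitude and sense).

I = MR² = (22.7)(0.602)² = 8.227 kg·m².
Taking anticlockwise as positive: τ₁ = +(55.7)(0.602) = +33.53 N·m; τ₂ = −(14.2)(0.372) = −5.282 N·m.
Net torque τ = 28.25 N·m.
α = τ/I = 28.25/8.227 = 3.434 rad/s².

α ≈ 3.43 rad/s², anticlockwise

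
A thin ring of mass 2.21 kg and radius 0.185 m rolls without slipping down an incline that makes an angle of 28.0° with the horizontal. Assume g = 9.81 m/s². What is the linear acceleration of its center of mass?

Translation along the incline: Mg sinθ − f = Ma.
Rotation about the center: fR = Iα with I = MR². No-slip gives a = αR, so f = (I/R²)a = M a.
Substituting: Mg sinθ = (1 + 1.000)Ma, so a = g sinθ/(1 + 1.000) = (9.81) sin 28.0° / 2.000 = 2.303 m/s².

a ≈ 2.30 m/s²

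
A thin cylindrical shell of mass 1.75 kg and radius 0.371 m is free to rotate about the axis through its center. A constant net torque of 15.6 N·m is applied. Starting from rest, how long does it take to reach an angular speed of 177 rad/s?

I = MR² = (1.75)(0.371)² = 0.2409 kg·m².
α = τ/I = 15.6/0.2409 = 64.76 rad/s².
ω = αt ⇒ t = ω/α = 177/64.76 = 2.733 s.

t ≈ 2.73 s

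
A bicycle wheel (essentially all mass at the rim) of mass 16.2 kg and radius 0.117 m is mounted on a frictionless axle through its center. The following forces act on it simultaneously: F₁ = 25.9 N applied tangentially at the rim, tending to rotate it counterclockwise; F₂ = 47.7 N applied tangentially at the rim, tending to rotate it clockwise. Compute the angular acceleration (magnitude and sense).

I = MR² = (16.2)(0.117)² = 0.2218 kg·m².
Taking counterclockwise as positive: τ₁ = +(25.9)(0.117) = +3.030 N·m; τ₂ = −(47.7)(0.117) = −5.581 N·m.
Net torque τ = -2.551 N·m.
α = τ/I = -2.551/0.2218 = -11.50 rad/s².

α ≈ 11.5 rad/s², clockwise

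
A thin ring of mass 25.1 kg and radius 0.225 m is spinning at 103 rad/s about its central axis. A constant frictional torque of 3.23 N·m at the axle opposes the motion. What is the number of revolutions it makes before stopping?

I = MR² = (25.1)(0.225)² = 1.271 kg·m².
The net torque has magnitude 3.23 N·m, opposing ω.
|α| = τ/I = 3.230/1.271 = 2.542 rad/s² (deceleration).
ω² = ω₀² − 2|α|θ with ω = 0 ⇒ θ = ω₀²/(2|α|) = 2087 rad = 332.1 rev.

≈ 332 revolutions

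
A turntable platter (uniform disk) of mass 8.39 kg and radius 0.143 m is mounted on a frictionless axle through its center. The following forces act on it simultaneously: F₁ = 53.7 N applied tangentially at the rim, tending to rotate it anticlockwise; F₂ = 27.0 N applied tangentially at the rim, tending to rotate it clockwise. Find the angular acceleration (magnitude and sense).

I = ½MR² = (1/2)(8.39)(0.143)² = 0.08578 kg·m².
Taking anticlockwise as positive: τ₁ = +(53.7)(0.143) = +7.679 N·m; τ₂ = −(27.0)(0.143) = −3.861 N·m.
Net torque τ = 3.818 N·m.
α = τ/I = 3.818/0.08578 = 44.51 rad/s².

α ≈ 44.5 rad/s², anticlockwise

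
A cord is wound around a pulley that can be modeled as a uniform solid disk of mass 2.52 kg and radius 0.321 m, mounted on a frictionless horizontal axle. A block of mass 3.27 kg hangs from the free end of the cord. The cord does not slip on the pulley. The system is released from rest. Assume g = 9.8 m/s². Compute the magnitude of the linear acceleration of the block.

a ≈ 7.07 m/s²

I = ½MR² = (1/2)(2.52)(0.321)² = 0.1298 kg·m².
Block: mg − T = ma. Pulley: TR = Iα. No-slip: a = αR, so T = (I/R²)a = 1.260·a.
Then mg = (m + 1.260)a, so a = (3.27)(9.8)/(3.27 + 1.260) = 7.074 m/s².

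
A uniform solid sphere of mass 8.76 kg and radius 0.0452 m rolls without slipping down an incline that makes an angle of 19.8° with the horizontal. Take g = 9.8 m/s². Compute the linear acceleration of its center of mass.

a ≈ 2.37 m/s²

Translation along the incline: Mg sinθ − f = Ma.
Rotation about the center: fR = Iα with I = (2/5)MR². No-slip gives a = αR, so f = (I/R²)a = (2/5)M a.
Substituting: Mg sinθ = (1 + 0.4000)Ma, so a = g sinθ/(1 + 0.4000) = (9.8) sin 19.8° / 1.400 = 2.371 m/s².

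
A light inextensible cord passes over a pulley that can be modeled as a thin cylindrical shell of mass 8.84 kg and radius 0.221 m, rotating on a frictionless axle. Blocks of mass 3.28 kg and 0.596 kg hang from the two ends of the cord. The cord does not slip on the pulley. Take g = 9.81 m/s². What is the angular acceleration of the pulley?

α ≈ 9.37 rad/s²

I = MR² = (8.84)(0.221)² = 0.4318 kg·m².
Heavier block: m₁g − T₁ = m₁a. Lighter block: T₂ − m₂g = m₂a.
Pulley: (T₁ − T₂)R = Iα = I(a/R), so T₁ − T₂ = (I/R²)a = 1·M_p a = 8.840·a.
Adding the three: (m₁ − m₂)g = (m₁ + m₂ + 8.840)a, so a = (3.28 − 0.596)(9.81)/(3.28 + 0.596 + 8.840) = 2.071 m/s².
α = a/R = 2.071/0.221 = 9.369 rad/s².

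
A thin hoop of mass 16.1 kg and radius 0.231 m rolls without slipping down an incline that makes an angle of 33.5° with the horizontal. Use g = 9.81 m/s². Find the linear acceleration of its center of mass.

Translation along the incline: Mg sinθ − f = Ma.
Rotation about the center: fR = Iα with I = MR². No-slip gives a = αR, so f = (I/R²)a = M a.
Substituting: Mg sinθ = (1 + 1.000)Ma, so a = g sinθ/(1 + 1.000) = (9.81) sin 33.5° / 2.000 = 2.707 m/s².

a ≈ 2.71 m/s²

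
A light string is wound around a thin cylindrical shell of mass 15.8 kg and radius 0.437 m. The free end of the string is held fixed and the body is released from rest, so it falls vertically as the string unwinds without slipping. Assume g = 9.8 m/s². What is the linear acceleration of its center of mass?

a ≈ 4.90 m/s²

Translation: Mg − T = Ma. Rotation about the center: TR = Iα with I = MR².
With a = αR: T = (I/R²)a = M a, so Mg = (1 + 1.000)Ma.
a = g/(1 + 1.000) = 9.8/2.000 = 4.900 m/s².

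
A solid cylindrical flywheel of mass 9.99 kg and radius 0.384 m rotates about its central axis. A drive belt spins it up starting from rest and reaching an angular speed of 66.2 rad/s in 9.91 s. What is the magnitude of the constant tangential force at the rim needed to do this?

F ≈ 12.8 N

I = ½MR² = (1/2)(9.99)(0.384)² = 0.7365 kg·m².
α = Δω/Δt = (66.2 − 0)/9.91 = 6.680 rad/s².
The required torque is τ = Iα = (0.7365)(6.680) = 4.920 N·m.
A tangential force at the rim gives τ = FR, so F = τ/R = 4.920/0.384 = 12.81 N.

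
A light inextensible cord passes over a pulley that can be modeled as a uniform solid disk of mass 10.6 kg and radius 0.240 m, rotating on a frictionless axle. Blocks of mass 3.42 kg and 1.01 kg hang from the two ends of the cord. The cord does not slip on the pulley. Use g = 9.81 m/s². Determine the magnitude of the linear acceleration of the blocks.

a ≈ 2.43 m/s²

I = ½MR² = (1/2)(10.6)(0.240)² = 0.3053 kg·m².
Heavier block: m₁g − T₁ = m₁a. Lighter block: T₂ − m₂g = m₂a.
Pulley: (T₁ − T₂)R = Iα = I(a/R), so T₁ − T₂ = (I/R²)a = (1/2)M_p a = 5.300·a.
Adding the three: (m₁ − m₂)g = (m₁ + m₂ + 5.300)a, so a = (3.42 − 1.01)(9.81)/(3.42 + 1.01 + 5.300) = 2.430 m/s².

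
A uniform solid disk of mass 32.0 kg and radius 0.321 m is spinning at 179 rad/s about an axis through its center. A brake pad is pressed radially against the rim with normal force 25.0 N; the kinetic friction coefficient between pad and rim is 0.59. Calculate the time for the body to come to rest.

t ≈ 62.3 s

I = ½MR² = (1/2)(32.0)(0.321)² = 1.649 kg·m².
Friction force f = μN = (0.59)(25.0) = 14.75 N at the rim; torque magnitude τ = fR = 4.735 N·m, opposing ω.
|α| = τ/I = 4.735/1.649 = 2.872 rad/s² (deceleration).
0 = ω₀ − |α|t ⇒ t = ω₀/|α| = 179/2.872 = 62.33 s.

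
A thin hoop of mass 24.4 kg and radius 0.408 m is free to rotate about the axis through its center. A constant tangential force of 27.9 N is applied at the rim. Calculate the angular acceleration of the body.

α ≈ 2.80 rad/s²

I = MR² = (24.4)(0.408)² = 4.062 kg·m².
τ = F R = (27.9)(0.408) = 11.38 N·m.
From τ = Iα: α = 11.38/4.062 = 2.803 rad/s².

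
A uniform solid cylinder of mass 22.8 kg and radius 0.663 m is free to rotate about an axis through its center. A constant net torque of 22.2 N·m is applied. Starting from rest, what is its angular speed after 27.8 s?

ω ≈ 123 rad/s

I = ½MR² = (1/2)(22.8)(0.663)² = 5.011 kg·m².
α = τ/I = 22.2/5.011 = 4.430 rad/s².
ω = ω₀ + αt = 0 + (4.430)(27.8) = 123.2 rad/s.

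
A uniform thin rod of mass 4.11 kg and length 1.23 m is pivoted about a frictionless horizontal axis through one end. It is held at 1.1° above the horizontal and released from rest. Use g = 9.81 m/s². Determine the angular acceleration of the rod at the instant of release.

α ≈ 12.0 rad/s²

About the pivot, I = (1/3)ML² = (1/3)(4.11)(1.23)² = 2.073 kg·m².
The weight acts at the center, a distance L/2 = 0.6150 m from the pivot; τ = Mg(L/2) cos 1.1° = 24.79 N·m.
α = τ/I = 24.79/2.073 = 11.96 rad/s².
(Equivalently α = (3g/(2L)) cos 1.1° = 11.96 rad/s².)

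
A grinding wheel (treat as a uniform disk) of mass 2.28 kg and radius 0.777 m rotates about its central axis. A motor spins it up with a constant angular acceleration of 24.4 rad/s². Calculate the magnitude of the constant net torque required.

I = ½MR² = (1/2)(2.28)(0.777)² = 0.6883 kg·m².
τ = Iα = (0.6883)(24.40) = 16.79 N·m.

τ ≈ 16.8 N·m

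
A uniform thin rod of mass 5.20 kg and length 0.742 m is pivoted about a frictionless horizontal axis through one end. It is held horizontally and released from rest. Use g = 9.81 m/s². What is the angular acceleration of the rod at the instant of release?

About the pivot, I = (1/3)ML² = (1/3)(5.20)(0.742)² = 0.9543 kg·m².
The weight acts at the center, a distance L/2 = 0.3710 m from the pivot; τ = Mg(L/2) = 18.93 N·m.
α = τ/I = 18.93/0.9543 = 19.83 rad/s².
(Equivalently α = (3g/(2L)) = 19.83 rad/s².)

α ≈ 19.8 rad/s²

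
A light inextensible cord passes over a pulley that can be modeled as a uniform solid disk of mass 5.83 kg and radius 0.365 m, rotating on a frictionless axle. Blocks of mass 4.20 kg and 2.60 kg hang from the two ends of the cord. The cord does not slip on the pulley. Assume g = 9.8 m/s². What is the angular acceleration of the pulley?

α ≈ 4.42 rad/s²

I = ½MR² = (1/2)(5.83)(0.365)² = 0.3884 kg·m².
Heavier block: m₁g − T₁ = m₁a. Lighter block: T₂ − m₂g = m₂a.
Pulley: (T₁ − T₂)R = Iα = I(a/R), so T₁ − T₂ = (I/R²)a = (1/2)M_p a = 2.915·a.
Adding the three: (m₁ − m₂)g = (m₁ + m₂ + 2.915)a, so a = (4.20 − 2.60)(9.8)/(4.20 + 2.60 + 2.915) = 1.614 m/s².
α = a/R = 1.614/0.365 = 4.422 rad/s².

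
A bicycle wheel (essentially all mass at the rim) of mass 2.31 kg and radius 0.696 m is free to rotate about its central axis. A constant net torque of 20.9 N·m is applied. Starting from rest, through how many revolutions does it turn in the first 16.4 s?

≈ 400 revolutions

I = MR² = (2.31)(0.696)² = 1.119 kg·m².
α = τ/I = 20.9/1.119 = 18.68 rad/s².
θ = ½αt² = ½(18.68)(16.4)² = 2512 rad.
Revolutions = θ/(2π) = 399.8.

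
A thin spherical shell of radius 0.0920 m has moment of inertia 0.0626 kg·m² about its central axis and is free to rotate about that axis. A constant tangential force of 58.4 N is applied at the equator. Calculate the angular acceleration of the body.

α ≈ 85.8 rad/s²

τ = F R = (58.4)(0.0920) = 5.373 N·m.
From τ = Iα: α = 5.373/0.06260 = 85.83 rad/s².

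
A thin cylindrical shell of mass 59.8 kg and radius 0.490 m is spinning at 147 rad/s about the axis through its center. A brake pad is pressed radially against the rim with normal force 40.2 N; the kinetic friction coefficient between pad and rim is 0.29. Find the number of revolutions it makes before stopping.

≈ 4320 revolutions

I = MR² = (59.8)(0.490)² = 14.36 kg·m².
Friction force f = μN = (0.29)(40.2) = 11.66 N at the rim; torque magnitude τ = fR = 5.712 N·m, opposing ω.
|α| = τ/I = 5.712/14.36 = 0.3979 rad/s² (deceleration).
ω² = ω₀² − 2|α|θ with ω = 0 ⇒ θ = ω₀²/(2|α|) = 27160 rad = 4322 rev.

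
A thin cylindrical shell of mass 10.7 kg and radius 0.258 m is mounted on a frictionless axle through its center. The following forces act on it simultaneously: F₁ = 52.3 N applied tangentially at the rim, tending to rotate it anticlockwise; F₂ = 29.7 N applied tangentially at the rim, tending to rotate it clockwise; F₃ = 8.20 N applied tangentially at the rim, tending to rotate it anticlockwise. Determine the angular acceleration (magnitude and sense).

α ≈ 11.2 rad/s², anticlockwise

I = MR² = (10.7)(0.258)² = 0.7122 kg·m².
Taking anticlockwise as positive: τ₁ = +(52.3)(0.258) = +13.49 N·m; τ₂ = −(29.7)(0.258) = −7.663 N·m; τ₃ = +(8.20)(0.258) = +2.116 N·m.
Net torque τ = 7.946 N·m.
α = τ/I = 7.946/0.7122 = 11.16 rad/s².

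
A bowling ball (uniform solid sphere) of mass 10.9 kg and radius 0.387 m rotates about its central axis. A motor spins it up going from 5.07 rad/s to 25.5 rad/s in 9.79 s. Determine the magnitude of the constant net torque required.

I = (2/5)MR² = (2/5)(10.9)(0.387)² = 0.6530 kg·m².
α = Δω/Δt = (25.5 − 5.07)/9.79 = 2.087 rad/s².
τ = Iα = (0.6530)(2.087) = 1.363 N·m.

τ ≈ 1.36 N·m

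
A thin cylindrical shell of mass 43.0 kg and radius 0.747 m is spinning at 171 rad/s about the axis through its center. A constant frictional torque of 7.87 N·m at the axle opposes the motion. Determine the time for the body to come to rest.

I = MR² = (43.0)(0.747)² = 23.99 kg·m².
The net torque has magnitude 7.87 N·m, opposing ω.
|α| = τ/I = 7.870/23.99 = 0.3280 rad/s² (deceleration).
0 = ω₀ − |α|t ⇒ t = ω₀/|α| = 171/0.3280 = 521.4 s.

t ≈ 521 s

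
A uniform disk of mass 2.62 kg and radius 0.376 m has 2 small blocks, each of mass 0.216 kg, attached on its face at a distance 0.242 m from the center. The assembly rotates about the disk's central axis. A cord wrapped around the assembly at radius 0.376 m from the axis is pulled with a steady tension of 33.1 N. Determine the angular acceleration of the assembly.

α ≈ 59.1 rad/s²

I_disk = ½MR² = ½(2.62)(0.376)² = 0.1852 kg·m².
I_blocks = 2·m·r² = 2(0.216)(0.242)² = 0.02530 kg·m².
Total I = 0.2105 kg·m².
τ = F r = (33.1)(0.376) = 12.45 N·m.
α = τ/I = 12.45/0.2105 = 59.12 rad/s².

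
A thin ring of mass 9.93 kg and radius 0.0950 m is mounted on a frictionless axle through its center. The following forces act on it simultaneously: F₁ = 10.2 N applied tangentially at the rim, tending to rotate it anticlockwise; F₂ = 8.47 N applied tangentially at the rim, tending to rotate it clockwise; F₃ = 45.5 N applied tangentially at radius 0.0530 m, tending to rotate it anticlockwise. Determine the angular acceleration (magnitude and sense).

I = MR² = (9.93)(0.0950)² = 0.08962 kg·m².
Taking anticlockwise as positive: τ₁ = +(10.2)(0.0950) = +0.9690 N·m; τ₂ = −(8.47)(0.0950) = −0.8047 N·m; τ₃ = +(45.5)(0.0530) = +2.411 N·m.
Net torque τ = 2.576 N·m.
α = τ/I = 2.576/0.08962 = 28.74 rad/s².

α ≈ 28.7 rad/s², anticlockwise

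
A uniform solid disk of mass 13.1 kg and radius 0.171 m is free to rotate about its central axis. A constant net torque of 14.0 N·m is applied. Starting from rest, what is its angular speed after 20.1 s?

ω ≈ 1470 rad/s

I = ½MR² = (1/2)(13.1)(0.171)² = 0.1915 kg·m².
α = τ/I = 14.0/0.1915 = 73.10 rad/s².
ω = ω₀ + αt = 0 + (73.10)(20.1) = 1469 rad/s.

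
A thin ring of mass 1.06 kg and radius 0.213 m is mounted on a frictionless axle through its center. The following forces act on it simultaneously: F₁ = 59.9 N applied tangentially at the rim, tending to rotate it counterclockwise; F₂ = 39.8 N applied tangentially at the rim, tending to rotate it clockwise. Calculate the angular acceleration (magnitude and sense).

α ≈ 89.0 rad/s², counterclockwise

I = MR² = (1.06)(0.213)² = 0.04809 kg·m².
Taking counterclockwise as positive: τ₁ = +(59.9)(0.213) = +12.76 N·m; τ₂ = −(39.8)(0.213) = −8.477 N·m.
Net torque τ = 4.281 N·m.
α = τ/I = 4.281/0.04809 = 89.02 rad/s².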